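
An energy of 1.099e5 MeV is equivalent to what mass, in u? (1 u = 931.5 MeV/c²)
m = E/c² = 118 u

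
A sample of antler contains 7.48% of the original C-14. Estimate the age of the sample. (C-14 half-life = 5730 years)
Age = t½ × log₂(1/ratio) = 21430 years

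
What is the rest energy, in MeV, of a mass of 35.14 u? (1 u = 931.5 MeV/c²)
E = mc² = 32730 MeV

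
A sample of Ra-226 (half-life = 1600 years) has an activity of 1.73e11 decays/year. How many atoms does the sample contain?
N = A/λ = 3.993e14 atoms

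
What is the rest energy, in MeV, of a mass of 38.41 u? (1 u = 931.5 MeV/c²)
E = mc² = 35780 MeV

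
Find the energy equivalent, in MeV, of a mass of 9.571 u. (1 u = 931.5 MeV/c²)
E = mc² = 8915 MeV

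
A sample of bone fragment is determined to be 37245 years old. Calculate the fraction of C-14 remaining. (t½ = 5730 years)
N/N₀ = (1/2)^(t/t½) = 0.01105 = 1.1%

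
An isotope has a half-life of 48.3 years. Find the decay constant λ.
λ = ln(2)/t½ = 0.01435 year⁻¹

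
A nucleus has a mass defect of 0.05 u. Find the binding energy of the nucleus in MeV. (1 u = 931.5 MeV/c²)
B.E. = Δm × 931.5 = 46.58 MeV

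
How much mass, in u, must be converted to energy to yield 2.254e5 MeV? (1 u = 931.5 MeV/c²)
m = E/c² = 242 u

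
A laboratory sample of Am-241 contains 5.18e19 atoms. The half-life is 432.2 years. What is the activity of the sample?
A = λN = 8.308e16 decays/year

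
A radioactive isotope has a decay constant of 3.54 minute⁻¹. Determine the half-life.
t½ = ln(2)/λ = 0.1958 minutes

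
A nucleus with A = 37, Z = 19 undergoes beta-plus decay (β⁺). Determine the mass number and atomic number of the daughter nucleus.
Daughter: A = 37, Z = 18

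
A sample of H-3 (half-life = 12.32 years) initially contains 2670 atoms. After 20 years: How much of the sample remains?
N = N₀(1/2)^(t/t½) = 866.6 atoms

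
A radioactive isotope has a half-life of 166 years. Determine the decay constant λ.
λ = ln(2)/t½ = 0.004176 year⁻¹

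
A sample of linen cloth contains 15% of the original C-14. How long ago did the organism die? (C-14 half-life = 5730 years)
Age = t½ × log₂(1/ratio) = 15680 years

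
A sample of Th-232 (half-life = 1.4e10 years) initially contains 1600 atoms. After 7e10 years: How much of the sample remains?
N = N₀(1/2)^(t/t½) = 50 atoms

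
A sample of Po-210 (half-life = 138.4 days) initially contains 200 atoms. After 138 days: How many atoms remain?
N = N₀(1/2)^(t/t½) = 100.2 atoms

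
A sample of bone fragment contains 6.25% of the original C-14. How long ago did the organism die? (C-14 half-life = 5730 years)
Age = t½ × log₂(1/ratio) = 22920 years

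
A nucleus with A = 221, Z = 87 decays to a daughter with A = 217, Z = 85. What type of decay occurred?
ΔA = -4, ΔZ = -2 ⇒ alpha decay (α)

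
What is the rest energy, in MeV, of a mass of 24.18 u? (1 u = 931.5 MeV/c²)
E = mc² = 22520 MeV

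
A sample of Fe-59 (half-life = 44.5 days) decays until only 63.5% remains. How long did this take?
t = t½ × log₂(N₀/N) = 29.16 days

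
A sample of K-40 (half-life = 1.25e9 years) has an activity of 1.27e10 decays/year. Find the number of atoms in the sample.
N = A/λ = 2.29e19 atoms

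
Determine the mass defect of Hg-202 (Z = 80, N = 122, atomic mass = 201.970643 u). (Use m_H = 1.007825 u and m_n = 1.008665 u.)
Δm = Z·m_H + N·m_n − M = 1.712 u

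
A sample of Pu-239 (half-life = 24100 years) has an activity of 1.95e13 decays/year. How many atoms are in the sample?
N = A/λ = 6.78e17 atoms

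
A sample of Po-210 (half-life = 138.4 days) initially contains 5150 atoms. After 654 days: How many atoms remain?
N = N₀(1/2)^(t/t½) = 194.7 atoms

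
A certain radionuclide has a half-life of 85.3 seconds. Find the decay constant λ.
λ = ln(2)/t½ = 0.008126 second⁻¹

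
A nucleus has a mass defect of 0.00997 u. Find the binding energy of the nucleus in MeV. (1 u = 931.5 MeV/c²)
B.E. = Δm × 931.5 = 9.287 MeV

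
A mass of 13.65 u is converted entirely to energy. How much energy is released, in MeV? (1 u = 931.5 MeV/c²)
E = mc² = 12710 MeV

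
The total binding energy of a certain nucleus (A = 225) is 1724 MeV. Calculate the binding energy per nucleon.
B.E./A = 1724/225 = 7.662 MeV/nucleon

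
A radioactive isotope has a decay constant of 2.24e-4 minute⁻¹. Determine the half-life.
t½ = ln(2)/λ = 3094 minutes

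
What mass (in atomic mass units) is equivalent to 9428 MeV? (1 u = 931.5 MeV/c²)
m = E/c² = 10.12 u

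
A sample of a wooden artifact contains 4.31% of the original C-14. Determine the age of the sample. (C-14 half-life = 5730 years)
Age = t½ × log₂(1/ratio) = 25990 years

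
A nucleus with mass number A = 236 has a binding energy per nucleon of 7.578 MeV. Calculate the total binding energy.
B.E. = 7.578 × 236 = 1788 MeV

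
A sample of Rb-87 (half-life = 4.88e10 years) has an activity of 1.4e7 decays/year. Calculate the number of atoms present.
N = A/λ = 9.856e17 atoms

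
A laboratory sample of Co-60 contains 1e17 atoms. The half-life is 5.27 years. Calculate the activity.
A = λN = 1.315e16 decays/year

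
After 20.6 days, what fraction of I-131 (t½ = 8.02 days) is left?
N/N₀ = (1/2)^(t/t½) = 0.1686 = 16.9%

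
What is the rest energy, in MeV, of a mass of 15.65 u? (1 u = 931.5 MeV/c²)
E = mc² = 14580 MeV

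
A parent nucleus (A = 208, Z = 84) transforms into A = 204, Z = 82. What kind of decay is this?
ΔA = -4, ΔZ = -2 ⇒ alpha decay (α)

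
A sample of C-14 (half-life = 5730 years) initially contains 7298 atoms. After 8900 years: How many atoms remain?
N = N₀(1/2)^(t/t½) = 2487 atoms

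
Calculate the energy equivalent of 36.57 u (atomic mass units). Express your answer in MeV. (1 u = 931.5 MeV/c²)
E = mc² = 34060 MeV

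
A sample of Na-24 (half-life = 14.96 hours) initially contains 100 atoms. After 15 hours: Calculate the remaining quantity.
N = N₀(1/2)^(t/t½) = 49.91 atoms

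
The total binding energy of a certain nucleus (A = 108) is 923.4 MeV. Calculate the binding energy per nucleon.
B.E./A = 923.4/108 = 8.55 MeV/nucleon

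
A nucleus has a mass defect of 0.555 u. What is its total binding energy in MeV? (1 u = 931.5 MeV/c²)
B.E. = Δm × 931.5 = 517 MeV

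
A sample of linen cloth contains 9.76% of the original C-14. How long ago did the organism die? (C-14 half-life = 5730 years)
Age = t½ × log₂(1/ratio) = 19240 years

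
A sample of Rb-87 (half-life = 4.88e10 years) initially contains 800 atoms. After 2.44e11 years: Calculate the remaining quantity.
N = N₀(1/2)^(t/t½) = 25 atoms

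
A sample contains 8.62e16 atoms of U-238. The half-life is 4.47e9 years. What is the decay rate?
A = λN = 1.337e7 decays/year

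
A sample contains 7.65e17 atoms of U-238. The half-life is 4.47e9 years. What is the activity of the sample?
A = λN = 1.186e8 decays/year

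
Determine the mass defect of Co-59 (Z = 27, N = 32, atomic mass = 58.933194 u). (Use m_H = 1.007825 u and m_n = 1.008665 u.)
Δm = Z·m_H + N·m_n − M = 0.5554 u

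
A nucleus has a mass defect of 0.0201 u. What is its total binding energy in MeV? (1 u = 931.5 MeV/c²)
B.E. = Δm × 931.5 = 18.72 MeV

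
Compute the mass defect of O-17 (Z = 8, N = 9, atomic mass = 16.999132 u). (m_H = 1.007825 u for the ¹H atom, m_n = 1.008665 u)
Δm = Z·m_H + N·m_n − M = 0.1415 u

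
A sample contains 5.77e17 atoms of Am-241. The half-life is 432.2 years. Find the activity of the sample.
A = λN = 9.254e14 decays/year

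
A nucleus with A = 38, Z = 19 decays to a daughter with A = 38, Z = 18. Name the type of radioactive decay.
ΔA = 0, ΔZ = -1 ⇒ beta-plus decay (β⁺) or electron capture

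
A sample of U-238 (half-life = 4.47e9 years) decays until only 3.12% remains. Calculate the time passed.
t = t½ × log₂(N₀/N) = 2.236e10 years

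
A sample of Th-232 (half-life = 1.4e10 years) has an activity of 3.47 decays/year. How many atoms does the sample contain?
N = A/λ = 7.009e10 atoms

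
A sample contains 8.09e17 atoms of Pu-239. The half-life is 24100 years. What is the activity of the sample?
A = λN = 2.327e13 decays/year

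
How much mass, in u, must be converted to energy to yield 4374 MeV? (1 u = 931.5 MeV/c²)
m = E/c² = 4.696 u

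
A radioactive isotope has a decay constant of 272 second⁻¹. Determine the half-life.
t½ = ln(2)/λ = 0.002548 seconds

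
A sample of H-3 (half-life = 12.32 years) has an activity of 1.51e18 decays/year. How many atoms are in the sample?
N = A/λ = 2.684e19 atoms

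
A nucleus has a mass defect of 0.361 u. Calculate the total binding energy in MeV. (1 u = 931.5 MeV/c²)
B.E. = Δm × 931.5 = 336.3 MeV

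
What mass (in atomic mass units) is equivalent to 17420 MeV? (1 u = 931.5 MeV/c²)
m = E/c² = 18.7 u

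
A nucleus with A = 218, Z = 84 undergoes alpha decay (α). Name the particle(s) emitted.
α particle = ⁴₂He (2 protons + 2 neutrons)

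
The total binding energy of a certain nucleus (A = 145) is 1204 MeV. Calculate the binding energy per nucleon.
B.E./A = 1204/145 = 8.303 MeV/nucleon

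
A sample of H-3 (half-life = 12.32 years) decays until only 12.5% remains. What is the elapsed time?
t = t½ × log₂(N₀/N) = 36.96 years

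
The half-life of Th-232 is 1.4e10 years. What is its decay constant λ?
λ = ln(2)/t½ = 4.951e-11 year⁻¹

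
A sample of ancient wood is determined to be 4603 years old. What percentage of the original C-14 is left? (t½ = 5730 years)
N/N₀ = (1/2)^(t/t½) = 0.573 = 57.3%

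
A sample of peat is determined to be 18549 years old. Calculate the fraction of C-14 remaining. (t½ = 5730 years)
N/N₀ = (1/2)^(t/t½) = 0.1061 = 10.6%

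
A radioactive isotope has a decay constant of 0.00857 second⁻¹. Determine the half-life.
t½ = ln(2)/λ = 80.88 seconds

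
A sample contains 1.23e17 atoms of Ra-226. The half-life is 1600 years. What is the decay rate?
A = λN = 5.329e13 decays/year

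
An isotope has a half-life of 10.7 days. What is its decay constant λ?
λ = ln(2)/t½ = 0.06478 day⁻¹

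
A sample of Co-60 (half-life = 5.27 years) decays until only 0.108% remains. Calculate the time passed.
t = t½ × log₂(N₀/N) = 51.93 years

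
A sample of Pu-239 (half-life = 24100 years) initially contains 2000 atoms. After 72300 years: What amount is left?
N = N₀(1/2)^(t/t½) = 250 atoms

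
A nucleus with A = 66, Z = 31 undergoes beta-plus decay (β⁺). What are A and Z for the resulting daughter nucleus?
Daughter: A = 66, Z = 30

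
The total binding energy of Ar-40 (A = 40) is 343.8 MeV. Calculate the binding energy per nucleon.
B.E./A = 343.8/40 = 8.595 MeV/nucleon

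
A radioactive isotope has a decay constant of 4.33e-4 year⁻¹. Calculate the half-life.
t½ = ln(2)/λ = 1601 years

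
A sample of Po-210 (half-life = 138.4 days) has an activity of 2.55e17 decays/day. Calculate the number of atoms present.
N = A/λ = 5.092e19 atoms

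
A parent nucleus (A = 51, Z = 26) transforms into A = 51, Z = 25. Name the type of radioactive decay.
ΔA = 0, ΔZ = -1 ⇒ beta-plus decay (β⁺) or electron capture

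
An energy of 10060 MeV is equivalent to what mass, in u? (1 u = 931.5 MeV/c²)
m = E/c² = 10.8 u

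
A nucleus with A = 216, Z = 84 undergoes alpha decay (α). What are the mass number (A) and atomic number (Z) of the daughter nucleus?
Daughter: A = 212, Z = 82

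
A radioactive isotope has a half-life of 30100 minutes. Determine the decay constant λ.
λ = ln(2)/t½ = 2.303e-5 minute⁻¹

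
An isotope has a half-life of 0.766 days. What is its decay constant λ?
λ = ln(2)/t½ = 0.9049 day⁻¹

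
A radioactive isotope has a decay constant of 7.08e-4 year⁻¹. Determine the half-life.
t½ = ln(2)/λ = 979 years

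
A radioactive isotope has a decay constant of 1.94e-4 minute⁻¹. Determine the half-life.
t½ = ln(2)/λ = 3573 minutes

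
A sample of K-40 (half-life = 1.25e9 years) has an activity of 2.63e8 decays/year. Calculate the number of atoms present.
N = A/λ = 4.743e17 atoms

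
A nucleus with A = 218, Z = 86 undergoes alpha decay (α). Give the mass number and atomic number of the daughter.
Daughter: A = 214, Z = 84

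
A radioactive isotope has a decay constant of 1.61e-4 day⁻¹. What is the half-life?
t½ = ln(2)/λ = 4305 days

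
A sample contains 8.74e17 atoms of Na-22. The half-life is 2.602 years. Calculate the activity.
A = λN = 2.328e17 decays/year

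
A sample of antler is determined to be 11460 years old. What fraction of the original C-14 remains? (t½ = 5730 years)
N/N₀ = (1/2)^(t/t½) = 0.25 = 25%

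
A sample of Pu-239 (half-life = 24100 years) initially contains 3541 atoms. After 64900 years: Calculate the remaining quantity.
N = N₀(1/2)^(t/t½) = 547.6 atoms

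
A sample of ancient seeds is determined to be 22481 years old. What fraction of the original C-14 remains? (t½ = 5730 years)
N/N₀ = (1/2)^(t/t½) = 0.06591 = 6.59%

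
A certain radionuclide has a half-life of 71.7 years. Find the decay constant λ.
λ = ln(2)/t½ = 0.009667 year⁻¹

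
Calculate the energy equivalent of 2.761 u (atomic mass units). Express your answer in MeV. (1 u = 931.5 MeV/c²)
E = mc² = 2572 MeV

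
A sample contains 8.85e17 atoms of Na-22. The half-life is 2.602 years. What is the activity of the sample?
A = λN = 2.358e17 decays/year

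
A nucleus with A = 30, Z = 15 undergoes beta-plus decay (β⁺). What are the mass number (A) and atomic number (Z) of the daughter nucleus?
Daughter: A = 30, Z = 14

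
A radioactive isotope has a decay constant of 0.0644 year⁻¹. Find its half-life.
t½ = ln(2)/λ = 10.76 years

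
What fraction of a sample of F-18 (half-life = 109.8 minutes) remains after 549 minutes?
N/N₀ = (1/2)^(t/t½) = 0.03125 = 3.12%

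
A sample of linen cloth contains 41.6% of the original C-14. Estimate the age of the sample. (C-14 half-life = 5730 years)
Age = t½ × log₂(1/ratio) = 7250 years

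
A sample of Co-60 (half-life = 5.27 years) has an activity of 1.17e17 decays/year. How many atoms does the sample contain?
N = A/λ = 8.896e17 atoms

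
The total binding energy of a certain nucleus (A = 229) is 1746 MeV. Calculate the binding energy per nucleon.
B.E./A = 1746/229 = 7.624 MeV/nucleon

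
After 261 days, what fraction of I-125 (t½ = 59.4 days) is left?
N/N₀ = (1/2)^(t/t½) = 0.04757 = 4.76%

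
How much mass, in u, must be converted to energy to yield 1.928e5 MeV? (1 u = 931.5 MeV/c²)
m = E/c² = 207 u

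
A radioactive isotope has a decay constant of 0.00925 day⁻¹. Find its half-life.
t½ = ln(2)/λ = 74.93 days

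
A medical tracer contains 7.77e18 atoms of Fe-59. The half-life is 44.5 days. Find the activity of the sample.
A = λN = 1.21e17 decays/day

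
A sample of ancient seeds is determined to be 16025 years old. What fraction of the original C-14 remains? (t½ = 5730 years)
N/N₀ = (1/2)^(t/t½) = 0.1439 = 14.4%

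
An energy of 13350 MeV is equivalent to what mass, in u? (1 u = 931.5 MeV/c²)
m = E/c² = 14.33 u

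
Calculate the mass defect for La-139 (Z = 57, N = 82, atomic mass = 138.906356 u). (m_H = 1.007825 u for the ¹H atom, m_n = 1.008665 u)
Δm = Z·m_H + N·m_n − M = 1.25 u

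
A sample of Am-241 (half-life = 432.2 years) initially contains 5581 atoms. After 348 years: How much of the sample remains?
N = N₀(1/2)^(t/t½) = 3194 atoms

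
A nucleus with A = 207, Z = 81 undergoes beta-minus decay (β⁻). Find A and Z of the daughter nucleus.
Daughter: A = 207, Z = 82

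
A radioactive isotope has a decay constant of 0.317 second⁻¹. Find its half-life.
t½ = ln(2)/λ = 2.187 seconds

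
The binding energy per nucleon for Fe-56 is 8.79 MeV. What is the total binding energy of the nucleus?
B.E. = 8.79 × 56 = 492.2 MeV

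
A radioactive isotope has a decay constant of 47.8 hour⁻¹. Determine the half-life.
t½ = ln(2)/λ = 0.0145 hours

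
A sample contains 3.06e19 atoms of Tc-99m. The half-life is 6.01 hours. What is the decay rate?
A = λN = 3.529e18 decays/hour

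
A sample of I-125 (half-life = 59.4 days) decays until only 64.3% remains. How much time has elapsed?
t = t½ × log₂(N₀/N) = 37.84 days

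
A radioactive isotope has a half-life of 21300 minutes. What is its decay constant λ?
λ = ln(2)/t½ = 3.254e-5 minute⁻¹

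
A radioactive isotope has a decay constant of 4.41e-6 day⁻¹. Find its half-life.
t½ = ln(2)/λ = 1.572e5 days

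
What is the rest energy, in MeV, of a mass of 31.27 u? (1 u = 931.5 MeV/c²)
E = mc² = 29130 MeV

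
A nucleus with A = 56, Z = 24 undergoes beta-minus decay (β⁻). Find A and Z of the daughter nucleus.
Daughter: A = 56, Z = 25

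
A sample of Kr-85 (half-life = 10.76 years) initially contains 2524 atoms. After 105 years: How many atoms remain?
N = N₀(1/2)^(t/t½) = 2.914 atoms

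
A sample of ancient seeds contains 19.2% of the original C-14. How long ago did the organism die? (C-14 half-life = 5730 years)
Age = t½ × log₂(1/ratio) = 13640 years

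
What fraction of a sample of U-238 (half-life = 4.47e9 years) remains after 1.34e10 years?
N/N₀ = (1/2)^(t/t½) = 0.1252 = 12.5%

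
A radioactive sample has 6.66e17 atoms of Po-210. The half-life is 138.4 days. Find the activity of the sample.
A = λN = 3.336e15 decays/day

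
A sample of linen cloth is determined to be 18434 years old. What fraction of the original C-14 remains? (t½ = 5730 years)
N/N₀ = (1/2)^(t/t½) = 0.1075 = 10.8%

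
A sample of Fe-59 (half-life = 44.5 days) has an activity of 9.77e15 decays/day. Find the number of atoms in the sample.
N = A/λ = 6.272e17 atoms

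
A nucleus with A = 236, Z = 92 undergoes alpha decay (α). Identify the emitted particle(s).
α particle = ⁴₂He (2 protons + 2 neutrons)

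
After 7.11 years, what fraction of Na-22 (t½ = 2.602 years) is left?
N/N₀ = (1/2)^(t/t½) = 0.1505 = 15%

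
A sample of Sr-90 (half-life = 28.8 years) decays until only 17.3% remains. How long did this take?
t = t½ × log₂(N₀/N) = 72.9 years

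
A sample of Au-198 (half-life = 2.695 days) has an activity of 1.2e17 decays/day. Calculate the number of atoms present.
N = A/λ = 4.666e17 atoms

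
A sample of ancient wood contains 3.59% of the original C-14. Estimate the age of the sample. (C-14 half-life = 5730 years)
Age = t½ × log₂(1/ratio) = 27500 years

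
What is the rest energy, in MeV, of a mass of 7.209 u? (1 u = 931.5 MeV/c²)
E = mc² = 6715 MeV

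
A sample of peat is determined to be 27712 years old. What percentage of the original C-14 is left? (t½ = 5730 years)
N/N₀ = (1/2)^(t/t½) = 0.035 = 3.5%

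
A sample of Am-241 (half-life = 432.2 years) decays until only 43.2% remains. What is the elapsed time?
t = t½ × log₂(N₀/N) = 523.3 years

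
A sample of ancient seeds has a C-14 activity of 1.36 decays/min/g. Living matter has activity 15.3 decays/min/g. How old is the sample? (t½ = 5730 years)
Age = t½ × log₂(A₀/A) = 20010 years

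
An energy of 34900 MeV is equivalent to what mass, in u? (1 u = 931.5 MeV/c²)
m = E/c² = 37.47 u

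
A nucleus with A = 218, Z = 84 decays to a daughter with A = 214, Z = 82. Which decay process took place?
ΔA = -4, ΔZ = -2 ⇒ alpha decay (α)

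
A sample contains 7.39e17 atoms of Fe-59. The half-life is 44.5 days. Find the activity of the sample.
A = λN = 1.151e16 decays/day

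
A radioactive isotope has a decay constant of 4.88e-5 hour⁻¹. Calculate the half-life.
t½ = ln(2)/λ = 14200 hours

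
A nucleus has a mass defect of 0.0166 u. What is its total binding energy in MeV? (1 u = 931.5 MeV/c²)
B.E. = Δm × 931.5 = 15.46 MeV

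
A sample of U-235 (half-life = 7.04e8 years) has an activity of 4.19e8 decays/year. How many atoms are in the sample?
N = A/λ = 4.256e17 atoms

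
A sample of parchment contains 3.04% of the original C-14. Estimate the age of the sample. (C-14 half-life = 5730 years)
Age = t½ × log₂(1/ratio) = 28880 years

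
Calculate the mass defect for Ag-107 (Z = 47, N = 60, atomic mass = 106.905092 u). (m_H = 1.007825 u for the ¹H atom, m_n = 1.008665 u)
Δm = Z·m_H + N·m_n − M = 0.9826 u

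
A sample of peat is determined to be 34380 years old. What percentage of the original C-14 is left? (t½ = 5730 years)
N/N₀ = (1/2)^(t/t½) = 0.01562 = 1.56%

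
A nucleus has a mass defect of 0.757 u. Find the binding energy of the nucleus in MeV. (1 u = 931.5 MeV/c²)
B.E. = Δm × 931.5 = 705.1 MeV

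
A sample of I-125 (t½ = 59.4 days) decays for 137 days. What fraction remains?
N/N₀ = (1/2)^(t/t½) = 0.2022 = 20.2%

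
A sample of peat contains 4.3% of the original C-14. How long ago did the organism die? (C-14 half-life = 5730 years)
Age = t½ × log₂(1/ratio) = 26010 years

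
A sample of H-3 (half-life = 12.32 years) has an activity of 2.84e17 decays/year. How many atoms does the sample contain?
N = A/λ = 5.048e18 atoms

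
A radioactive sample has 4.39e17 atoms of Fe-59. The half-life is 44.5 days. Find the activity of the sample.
A = λN = 6.838e15 decays/day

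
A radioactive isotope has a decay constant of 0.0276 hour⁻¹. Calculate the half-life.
t½ = ln(2)/λ = 25.11 hours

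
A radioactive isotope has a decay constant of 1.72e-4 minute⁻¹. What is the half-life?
t½ = ln(2)/λ = 4030 minutes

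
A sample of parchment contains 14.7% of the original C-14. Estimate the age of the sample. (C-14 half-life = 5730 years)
Age = t½ × log₂(1/ratio) = 15850 years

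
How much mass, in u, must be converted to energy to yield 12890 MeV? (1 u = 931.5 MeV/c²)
m = E/c² = 13.84 u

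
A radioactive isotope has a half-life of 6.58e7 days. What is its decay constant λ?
λ = ln(2)/t½ = 1.053e-8 day⁻¹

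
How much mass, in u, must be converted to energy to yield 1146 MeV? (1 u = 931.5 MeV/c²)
m = E/c² = 1.23 u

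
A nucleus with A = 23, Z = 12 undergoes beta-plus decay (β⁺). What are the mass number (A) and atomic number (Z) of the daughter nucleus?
Daughter: A = 23, Z = 11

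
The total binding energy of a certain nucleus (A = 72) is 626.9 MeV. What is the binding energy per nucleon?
B.E./A = 626.9/72 = 8.707 MeV/nucleon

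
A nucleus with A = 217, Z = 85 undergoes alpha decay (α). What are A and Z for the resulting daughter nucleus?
Daughter: A = 213, Z = 83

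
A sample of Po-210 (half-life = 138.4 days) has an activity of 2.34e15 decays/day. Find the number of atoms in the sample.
N = A/λ = 4.672e17 atoms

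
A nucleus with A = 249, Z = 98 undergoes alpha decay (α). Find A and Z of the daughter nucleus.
Daughter: A = 245, Z = 96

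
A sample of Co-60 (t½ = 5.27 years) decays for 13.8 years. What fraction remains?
N/N₀ = (1/2)^(t/t½) = 0.1628 = 16.3%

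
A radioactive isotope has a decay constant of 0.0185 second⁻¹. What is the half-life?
t½ = ln(2)/λ = 37.47 seconds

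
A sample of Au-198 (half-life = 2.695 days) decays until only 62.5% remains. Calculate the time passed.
t = t½ × log₂(N₀/N) = 1.827 days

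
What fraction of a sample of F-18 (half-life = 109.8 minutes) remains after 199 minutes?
N/N₀ = (1/2)^(t/t½) = 0.2847 = 28.5%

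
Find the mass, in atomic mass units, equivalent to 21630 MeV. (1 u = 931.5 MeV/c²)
m = E/c² = 23.22 u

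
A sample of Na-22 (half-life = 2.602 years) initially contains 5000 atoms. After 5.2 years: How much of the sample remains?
N = N₀(1/2)^(t/t½) = 1251 atoms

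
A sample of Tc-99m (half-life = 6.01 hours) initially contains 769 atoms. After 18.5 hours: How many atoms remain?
N = N₀(1/2)^(t/t½) = 91.05 atoms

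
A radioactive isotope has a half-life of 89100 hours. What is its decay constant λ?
λ = ln(2)/t½ = 7.779e-6 hour⁻¹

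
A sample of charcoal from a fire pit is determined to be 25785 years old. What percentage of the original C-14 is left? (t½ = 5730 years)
N/N₀ = (1/2)^(t/t½) = 0.04419 = 4.42%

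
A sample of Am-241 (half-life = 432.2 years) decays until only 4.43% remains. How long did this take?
t = t½ × log₂(N₀/N) = 1943 years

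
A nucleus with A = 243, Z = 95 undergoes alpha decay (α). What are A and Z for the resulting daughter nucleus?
Daughter: A = 239, Z = 93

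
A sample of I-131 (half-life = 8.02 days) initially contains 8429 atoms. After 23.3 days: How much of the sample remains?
N = N₀(1/2)^(t/t½) = 1125 atoms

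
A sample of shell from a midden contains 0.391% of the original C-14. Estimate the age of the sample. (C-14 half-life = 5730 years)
Age = t½ × log₂(1/ratio) = 45830 years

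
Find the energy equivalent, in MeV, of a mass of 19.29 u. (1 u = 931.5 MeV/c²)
E = mc² = 17970 MeV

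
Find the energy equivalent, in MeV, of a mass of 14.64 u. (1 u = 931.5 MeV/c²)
E = mc² = 13640 MeV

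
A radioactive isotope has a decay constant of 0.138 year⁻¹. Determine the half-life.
t½ = ln(2)/λ = 5.023 years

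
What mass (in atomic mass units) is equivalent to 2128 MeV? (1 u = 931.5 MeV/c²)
m = E/c² = 2.284 u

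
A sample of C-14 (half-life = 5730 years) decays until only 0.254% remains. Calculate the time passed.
t = t½ × log₂(N₀/N) = 49400 years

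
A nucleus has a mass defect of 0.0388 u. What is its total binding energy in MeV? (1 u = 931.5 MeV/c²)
B.E. = Δm × 931.5 = 36.14 MeV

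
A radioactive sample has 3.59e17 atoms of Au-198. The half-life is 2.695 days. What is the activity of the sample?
A = λN = 9.233e16 decays/day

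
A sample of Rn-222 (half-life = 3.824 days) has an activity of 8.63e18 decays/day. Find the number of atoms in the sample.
N = A/λ = 4.761e19 atoms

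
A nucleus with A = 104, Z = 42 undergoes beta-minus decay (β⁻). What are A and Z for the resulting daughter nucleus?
Daughter: A = 104, Z = 43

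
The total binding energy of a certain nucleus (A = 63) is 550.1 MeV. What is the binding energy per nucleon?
B.E./A = 550.1/63 = 8.732 MeV/nucleon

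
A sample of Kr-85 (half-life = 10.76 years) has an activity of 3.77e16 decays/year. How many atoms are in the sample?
N = A/λ = 5.852e17 atoms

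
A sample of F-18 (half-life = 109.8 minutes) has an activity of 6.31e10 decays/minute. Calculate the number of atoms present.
N = A/λ = 9.996e12 atoms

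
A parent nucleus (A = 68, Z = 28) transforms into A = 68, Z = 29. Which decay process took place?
ΔA = 0, ΔZ = +1 ⇒ beta-minus decay (β⁻)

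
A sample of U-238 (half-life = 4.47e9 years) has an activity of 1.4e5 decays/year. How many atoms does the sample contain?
N = A/λ = 9.028e14 atoms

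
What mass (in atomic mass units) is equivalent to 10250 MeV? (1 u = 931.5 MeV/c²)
m = E/c² = 11 u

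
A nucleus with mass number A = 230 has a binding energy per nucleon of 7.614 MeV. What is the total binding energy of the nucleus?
B.E. = 7.614 × 230 = 1751 MeV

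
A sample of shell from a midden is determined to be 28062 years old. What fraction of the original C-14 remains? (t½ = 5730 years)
N/N₀ = (1/2)^(t/t½) = 0.03355 = 3.36%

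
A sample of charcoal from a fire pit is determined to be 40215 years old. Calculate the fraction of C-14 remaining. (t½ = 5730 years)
N/N₀ = (1/2)^(t/t½) = 0.007714 = 0.771%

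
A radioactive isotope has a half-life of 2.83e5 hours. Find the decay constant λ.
λ = ln(2)/t½ = 2.449e-6 hour⁻¹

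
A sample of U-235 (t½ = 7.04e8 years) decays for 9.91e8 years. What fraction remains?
N/N₀ = (1/2)^(t/t½) = 0.3769 = 37.7%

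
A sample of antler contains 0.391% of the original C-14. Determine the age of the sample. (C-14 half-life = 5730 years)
Age = t½ × log₂(1/ratio) = 45830 years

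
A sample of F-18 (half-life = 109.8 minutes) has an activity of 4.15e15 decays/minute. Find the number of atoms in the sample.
N = A/λ = 6.574e17 atoms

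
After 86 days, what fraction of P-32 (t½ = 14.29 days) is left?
N/N₀ = (1/2)^(t/t½) = 0.01543 = 1.54%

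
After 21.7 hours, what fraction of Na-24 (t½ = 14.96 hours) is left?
N/N₀ = (1/2)^(t/t½) = 0.3659 = 36.6%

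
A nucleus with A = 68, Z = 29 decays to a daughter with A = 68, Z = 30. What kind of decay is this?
ΔA = 0, ΔZ = +1 ⇒ beta-minus decay (β⁻)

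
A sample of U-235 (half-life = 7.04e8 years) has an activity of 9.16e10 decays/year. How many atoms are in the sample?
N = A/λ = 9.303e19 atoms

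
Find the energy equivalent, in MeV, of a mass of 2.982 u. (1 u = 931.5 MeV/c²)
E = mc² = 2778 MeV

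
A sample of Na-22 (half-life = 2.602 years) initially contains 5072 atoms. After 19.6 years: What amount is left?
N = N₀(1/2)^(t/t½) = 27.39 atoms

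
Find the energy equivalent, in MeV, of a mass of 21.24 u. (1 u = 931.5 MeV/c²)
E = mc² = 19790 MeV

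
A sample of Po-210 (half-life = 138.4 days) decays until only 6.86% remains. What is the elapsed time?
t = t½ × log₂(N₀/N) = 535 days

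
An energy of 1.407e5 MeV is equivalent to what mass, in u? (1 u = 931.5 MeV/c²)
m = E/c² = 151 u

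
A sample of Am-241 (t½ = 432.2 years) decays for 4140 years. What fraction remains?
N/N₀ = (1/2)^(t/t½) = 0.001308 = 0.131%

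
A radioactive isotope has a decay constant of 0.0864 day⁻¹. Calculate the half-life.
t½ = ln(2)/λ = 8.023 days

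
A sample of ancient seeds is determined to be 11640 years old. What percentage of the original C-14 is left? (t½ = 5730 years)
N/N₀ = (1/2)^(t/t½) = 0.2446 = 24.5%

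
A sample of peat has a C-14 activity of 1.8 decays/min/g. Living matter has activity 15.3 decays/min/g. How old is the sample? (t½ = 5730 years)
Age = t½ × log₂(A₀/A) = 17690 years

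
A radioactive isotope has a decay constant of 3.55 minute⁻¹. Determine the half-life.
t½ = ln(2)/λ = 0.1953 minutes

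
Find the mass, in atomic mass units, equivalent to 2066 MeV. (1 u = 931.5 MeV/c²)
m = E/c² = 2.218 u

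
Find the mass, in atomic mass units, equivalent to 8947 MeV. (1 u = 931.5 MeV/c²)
m = E/c² = 9.605 u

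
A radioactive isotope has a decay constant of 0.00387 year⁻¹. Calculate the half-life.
t½ = ln(2)/λ = 179.1 years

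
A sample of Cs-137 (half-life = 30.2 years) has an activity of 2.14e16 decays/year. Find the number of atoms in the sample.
N = A/λ = 9.324e17 atoms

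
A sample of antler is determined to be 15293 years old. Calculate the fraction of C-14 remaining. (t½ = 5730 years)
N/N₀ = (1/2)^(t/t½) = 0.1572 = 15.7%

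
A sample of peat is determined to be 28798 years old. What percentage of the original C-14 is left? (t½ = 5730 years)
N/N₀ = (1/2)^(t/t½) = 0.0307 = 3.07%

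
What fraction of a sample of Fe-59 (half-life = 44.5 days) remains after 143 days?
N/N₀ = (1/2)^(t/t½) = 0.1078 = 10.8%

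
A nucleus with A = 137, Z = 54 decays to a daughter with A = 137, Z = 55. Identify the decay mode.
ΔA = 0, ΔZ = +1 ⇒ beta-minus decay (β⁻)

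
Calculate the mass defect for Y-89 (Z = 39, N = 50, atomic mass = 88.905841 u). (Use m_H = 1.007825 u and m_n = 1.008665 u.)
Δm = Z·m_H + N·m_n − M = 0.8326 u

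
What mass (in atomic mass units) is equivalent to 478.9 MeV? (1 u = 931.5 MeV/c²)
m = E/c² = 0.5141 u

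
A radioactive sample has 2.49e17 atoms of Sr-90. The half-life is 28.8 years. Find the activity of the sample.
A = λN = 5.993e15 decays/year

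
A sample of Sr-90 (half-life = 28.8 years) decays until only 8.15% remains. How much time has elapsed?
t = t½ × log₂(N₀/N) = 104.2 years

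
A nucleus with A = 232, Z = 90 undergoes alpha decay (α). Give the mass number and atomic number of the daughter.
Daughter: A = 228, Z = 88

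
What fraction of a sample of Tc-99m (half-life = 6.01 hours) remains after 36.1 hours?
N/N₀ = (1/2)^(t/t½) = 0.01555 = 1.56%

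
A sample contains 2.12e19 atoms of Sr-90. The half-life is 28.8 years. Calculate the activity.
A = λN = 5.102e17 decays/year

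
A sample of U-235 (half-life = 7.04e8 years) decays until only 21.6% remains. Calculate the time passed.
t = t½ × log₂(N₀/N) = 1.556e9 years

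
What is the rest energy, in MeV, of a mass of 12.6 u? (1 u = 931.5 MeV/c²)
E = mc² = 11740 MeV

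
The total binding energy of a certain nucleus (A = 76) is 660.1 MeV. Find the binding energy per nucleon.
B.E./A = 660.1/76 = 8.686 MeV/nucleon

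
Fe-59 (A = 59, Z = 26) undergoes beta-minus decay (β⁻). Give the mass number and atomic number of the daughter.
Daughter: A = 59, Z = 27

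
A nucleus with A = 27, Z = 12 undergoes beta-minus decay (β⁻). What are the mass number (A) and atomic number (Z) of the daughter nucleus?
Daughter: A = 27, Z = 13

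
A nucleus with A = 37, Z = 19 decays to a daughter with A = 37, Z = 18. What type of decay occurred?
ΔA = 0, ΔZ = -1 ⇒ beta-plus decay (β⁺) or electron capture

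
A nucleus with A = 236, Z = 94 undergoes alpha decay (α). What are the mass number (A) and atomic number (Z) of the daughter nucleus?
Daughter: A = 232, Z = 92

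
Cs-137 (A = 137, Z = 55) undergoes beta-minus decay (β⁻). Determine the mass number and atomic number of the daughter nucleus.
Daughter: A = 137, Z = 56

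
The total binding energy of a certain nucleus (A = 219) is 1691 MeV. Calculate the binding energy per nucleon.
B.E./A = 1691/219 = 7.721 MeV/nucleon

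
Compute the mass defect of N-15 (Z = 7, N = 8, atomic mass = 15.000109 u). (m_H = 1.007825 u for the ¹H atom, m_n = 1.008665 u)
Δm = Z·m_H + N·m_n − M = 0.124 u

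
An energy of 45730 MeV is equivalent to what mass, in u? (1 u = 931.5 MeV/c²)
m = E/c² = 49.09 u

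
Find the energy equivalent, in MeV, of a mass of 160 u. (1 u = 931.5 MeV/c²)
E = mc² = 1.49e5 MeV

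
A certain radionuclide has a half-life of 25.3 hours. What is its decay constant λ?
λ = ln(2)/t½ = 0.0274 hour⁻¹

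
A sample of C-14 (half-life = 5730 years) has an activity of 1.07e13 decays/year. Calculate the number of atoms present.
N = A/λ = 8.845e16 atoms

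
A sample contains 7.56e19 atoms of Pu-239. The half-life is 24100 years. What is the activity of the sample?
A = λN = 2.174e15 decays/year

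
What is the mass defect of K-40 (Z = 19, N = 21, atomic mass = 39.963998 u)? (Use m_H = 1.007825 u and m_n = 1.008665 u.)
Δm = Z·m_H + N·m_n − M = 0.3666 u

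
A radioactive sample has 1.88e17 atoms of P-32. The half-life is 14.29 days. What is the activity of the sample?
A = λN = 9.119e15 decays/day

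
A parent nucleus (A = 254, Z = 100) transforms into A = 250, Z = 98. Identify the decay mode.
ΔA = -4, ΔZ = -2 ⇒ alpha decay (α)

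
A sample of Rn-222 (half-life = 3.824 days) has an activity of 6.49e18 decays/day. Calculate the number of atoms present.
N = A/λ = 3.58e19 atoms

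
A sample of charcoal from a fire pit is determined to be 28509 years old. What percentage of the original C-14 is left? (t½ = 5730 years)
N/N₀ = (1/2)^(t/t½) = 0.03179 = 3.18%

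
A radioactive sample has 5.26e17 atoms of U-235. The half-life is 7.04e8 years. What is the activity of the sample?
A = λN = 5.179e8 decays/year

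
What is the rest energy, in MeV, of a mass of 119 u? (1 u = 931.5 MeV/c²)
E = mc² = 1.108e5 MeV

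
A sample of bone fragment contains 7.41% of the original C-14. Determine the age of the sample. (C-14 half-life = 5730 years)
Age = t½ × log₂(1/ratio) = 21510 years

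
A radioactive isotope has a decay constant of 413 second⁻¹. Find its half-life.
t½ = ln(2)/λ = 0.001678 seconds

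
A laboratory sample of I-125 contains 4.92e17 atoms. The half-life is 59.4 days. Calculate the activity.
A = λN = 5.741e15 decays/day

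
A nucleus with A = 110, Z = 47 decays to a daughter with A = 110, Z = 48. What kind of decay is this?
ΔA = 0, ΔZ = +1 ⇒ beta-minus decay (β⁻)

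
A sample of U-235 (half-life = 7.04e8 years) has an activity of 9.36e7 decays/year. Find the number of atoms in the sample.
N = A/λ = 9.507e16 atoms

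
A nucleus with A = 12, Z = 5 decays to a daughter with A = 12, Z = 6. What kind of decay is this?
ΔA = 0, ΔZ = +1 ⇒ beta-minus decay (β⁻)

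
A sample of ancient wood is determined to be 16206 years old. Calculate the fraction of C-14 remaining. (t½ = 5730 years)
N/N₀ = (1/2)^(t/t½) = 0.1408 = 14.1%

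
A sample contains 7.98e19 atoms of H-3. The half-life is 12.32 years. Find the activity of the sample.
A = λN = 4.49e18 decays/year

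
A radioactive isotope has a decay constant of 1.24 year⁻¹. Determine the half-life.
t½ = ln(2)/λ = 0.559 years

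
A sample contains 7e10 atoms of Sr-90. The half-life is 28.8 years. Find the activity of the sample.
A = λN = 1.685e9 decays/year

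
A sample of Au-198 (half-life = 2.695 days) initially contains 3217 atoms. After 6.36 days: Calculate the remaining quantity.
N = N₀(1/2)^(t/t½) = 626.7 atoms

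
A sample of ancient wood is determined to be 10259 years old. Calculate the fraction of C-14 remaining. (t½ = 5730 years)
N/N₀ = (1/2)^(t/t½) = 0.2891 = 28.9%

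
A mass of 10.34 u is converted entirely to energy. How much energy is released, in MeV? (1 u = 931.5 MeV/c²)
E = mc² = 9632 MeV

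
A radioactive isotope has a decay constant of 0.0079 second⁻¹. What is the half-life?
t½ = ln(2)/λ = 87.74 seconds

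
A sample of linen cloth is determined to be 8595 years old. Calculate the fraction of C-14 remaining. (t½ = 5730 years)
N/N₀ = (1/2)^(t/t½) = 0.3536 = 35.4%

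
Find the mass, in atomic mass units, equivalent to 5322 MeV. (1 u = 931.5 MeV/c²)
m = E/c² = 5.713 u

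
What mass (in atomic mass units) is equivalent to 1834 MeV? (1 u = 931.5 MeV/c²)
m = E/c² = 1.969 u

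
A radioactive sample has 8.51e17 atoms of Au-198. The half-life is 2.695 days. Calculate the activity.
A = λN = 2.189e17 decays/day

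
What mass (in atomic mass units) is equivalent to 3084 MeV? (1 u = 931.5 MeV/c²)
m = E/c² = 3.311 u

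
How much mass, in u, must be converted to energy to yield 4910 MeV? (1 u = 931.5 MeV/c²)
m = E/c² = 5.271 u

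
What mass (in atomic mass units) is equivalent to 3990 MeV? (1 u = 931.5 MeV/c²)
m = E/c² = 4.283 u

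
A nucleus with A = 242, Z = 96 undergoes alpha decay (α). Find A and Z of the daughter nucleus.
Daughter: A = 238, Z = 94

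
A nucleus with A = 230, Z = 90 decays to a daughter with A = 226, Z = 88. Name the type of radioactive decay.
ΔA = -4, ΔZ = -2 ⇒ alpha decay (α)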